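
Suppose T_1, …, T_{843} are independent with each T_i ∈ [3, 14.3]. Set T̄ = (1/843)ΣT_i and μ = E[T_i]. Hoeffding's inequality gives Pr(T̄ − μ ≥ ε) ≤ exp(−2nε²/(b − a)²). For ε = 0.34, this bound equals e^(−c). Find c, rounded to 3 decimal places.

c = 2nε²/(b − a)² = 2·843·0.34² / 11.3² = 1.5264.

1.526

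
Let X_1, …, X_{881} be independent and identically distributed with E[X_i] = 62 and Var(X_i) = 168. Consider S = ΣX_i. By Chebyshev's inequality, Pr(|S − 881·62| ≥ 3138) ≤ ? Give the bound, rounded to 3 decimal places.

0.015

Var(S) = n·Var(X_i) = 881·168 = 148008.
Chebyshev: Pr(|S − 881·62| ≥ 3138) ≤ Var(S)/3138² = 148008/9847044 = 0.0150.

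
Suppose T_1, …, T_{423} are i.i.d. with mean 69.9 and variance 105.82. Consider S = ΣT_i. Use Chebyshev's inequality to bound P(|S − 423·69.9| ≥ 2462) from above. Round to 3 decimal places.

0.007

Var(S) = n·Var(T_i) = 423·105.82 = 44761.86.
Chebyshev: P(|S − 423·69.9| ≥ 2462) ≤ Var(S)/2462² = 44761.86/6061444 = 0.0074.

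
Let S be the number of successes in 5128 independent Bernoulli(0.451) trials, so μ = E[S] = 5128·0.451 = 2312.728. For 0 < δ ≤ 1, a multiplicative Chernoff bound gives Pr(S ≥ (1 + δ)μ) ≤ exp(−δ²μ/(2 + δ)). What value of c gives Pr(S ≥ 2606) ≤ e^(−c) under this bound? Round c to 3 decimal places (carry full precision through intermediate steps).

17.486

Write 2606 = (1 + δ)μ, so δ = 2606/2312.728 − 1 = 0.1268078…
Then the exponent is δ²μ/(2 + δ) = (2606 − μ)² / (μ·(2 + δ)) = 17.485916.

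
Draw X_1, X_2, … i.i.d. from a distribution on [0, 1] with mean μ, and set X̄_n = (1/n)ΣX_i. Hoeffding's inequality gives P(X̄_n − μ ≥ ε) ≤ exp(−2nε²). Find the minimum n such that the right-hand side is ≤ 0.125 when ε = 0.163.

40

Require exp(−2nε²) ≤ 0.125, i.e. 2nε² ≥ ln(1/0.125) = 2.079442.
So n ≥ 2.079442 / (2·0.163²) = 39.133.
The smallest integer n is 40.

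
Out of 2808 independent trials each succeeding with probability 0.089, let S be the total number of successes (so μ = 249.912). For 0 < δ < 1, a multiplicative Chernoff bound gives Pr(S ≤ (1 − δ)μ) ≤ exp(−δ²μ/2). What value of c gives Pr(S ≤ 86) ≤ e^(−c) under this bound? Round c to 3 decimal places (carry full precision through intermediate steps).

53.753

Write 86 = (1 − δ)μ, so δ = 1 − 86/249.912 = 0.6558789…
Then the exponent is δ²μ/2 = (μ − 86)²/(2μ) = 53.753209.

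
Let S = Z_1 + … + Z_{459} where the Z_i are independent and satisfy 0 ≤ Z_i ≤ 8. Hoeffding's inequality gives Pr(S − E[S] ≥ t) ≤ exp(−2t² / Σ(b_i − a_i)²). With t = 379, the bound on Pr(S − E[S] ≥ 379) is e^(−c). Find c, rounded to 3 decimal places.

9.779

Σ(b_i − a_i)² = 459·(8)² = 29376.
c = 2t²/29376 = 2·379²/29376 = 9.7795.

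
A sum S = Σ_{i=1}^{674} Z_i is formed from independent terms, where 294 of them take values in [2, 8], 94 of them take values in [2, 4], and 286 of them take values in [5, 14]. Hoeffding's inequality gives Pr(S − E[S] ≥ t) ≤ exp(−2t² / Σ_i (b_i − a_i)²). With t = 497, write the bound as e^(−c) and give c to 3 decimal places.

14.476

Σ(b_i − a_i)² = 294·6² + 94·2² + 286·9² = 34126.
c = 2t² / 34126 = 2·497² / 34126 = 14.4763.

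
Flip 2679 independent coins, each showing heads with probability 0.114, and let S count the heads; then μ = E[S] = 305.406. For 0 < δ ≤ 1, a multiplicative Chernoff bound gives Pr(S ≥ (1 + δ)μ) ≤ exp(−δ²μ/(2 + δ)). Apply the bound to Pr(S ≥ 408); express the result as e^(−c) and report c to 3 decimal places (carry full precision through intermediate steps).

14.754

Write 408 = (1 + δ)μ, so δ = 408/305.406 − 1 = 0.3359266…
Then the exponent is δ²μ/(2 + δ) = (408 − μ)² / (μ·(2 + δ)) = 14.753911.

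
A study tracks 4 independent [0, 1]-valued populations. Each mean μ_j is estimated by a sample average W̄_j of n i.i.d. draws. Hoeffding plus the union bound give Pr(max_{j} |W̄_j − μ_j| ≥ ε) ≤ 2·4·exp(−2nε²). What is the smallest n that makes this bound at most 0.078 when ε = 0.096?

252

Need 2·4·exp(−2nε²) ≤ 0.078, i.e. exp(−2nε²) ≤ 0.078/8.
So 2nε² ≥ ln(8/0.078) = 4.630488.
Hence n ≥ 4.630488/(2·0.096²) = 251.220.
The smallest integer n is 252.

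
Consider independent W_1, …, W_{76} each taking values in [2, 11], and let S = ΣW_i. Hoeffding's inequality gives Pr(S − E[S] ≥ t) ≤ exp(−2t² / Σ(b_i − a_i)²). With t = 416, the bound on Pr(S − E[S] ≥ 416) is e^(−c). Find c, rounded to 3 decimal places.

Σ(b_i − a_i)² = 76·(9)² = 6156.
c = 2t²/6156 = 2·416²/6156 = 56.2235.

56.224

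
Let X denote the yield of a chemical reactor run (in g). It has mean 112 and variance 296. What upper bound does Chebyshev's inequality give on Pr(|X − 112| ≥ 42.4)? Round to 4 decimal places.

Chebyshev: Pr(|X − μ| ≥ t) ≤ Var(X)/t².
Bound = 296 / 1797.76 = 0.1646.

0.1646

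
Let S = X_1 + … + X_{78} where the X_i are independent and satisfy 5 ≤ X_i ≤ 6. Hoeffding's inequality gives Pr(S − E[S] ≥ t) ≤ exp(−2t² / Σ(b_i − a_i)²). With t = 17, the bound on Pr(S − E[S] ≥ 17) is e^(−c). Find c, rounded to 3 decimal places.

Σ(b_i − a_i)² = 78·(1)² = 78.
c = 2t²/78 = 2·17²/78 = 7.4103.

7.410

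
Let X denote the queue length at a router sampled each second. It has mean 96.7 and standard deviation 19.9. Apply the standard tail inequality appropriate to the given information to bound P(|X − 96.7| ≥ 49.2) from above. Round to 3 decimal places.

Mean and variance are known, so Chebyshev's inequality applies.
Chebyshev: P(|X − μ| ≥ t) ≤ Var(X)/t².
Var(X) = σ² = 19.9² = 396.01.
Bound = 396.01 / 2420.64 = 0.1636.

0.164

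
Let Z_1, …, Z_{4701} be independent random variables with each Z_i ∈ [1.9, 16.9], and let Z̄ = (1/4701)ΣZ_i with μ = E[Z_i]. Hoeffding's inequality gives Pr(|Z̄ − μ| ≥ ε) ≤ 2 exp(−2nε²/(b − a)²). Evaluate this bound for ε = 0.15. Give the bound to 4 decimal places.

Exponent: 2nε²/(b − a)² = 2·4701·0.15² / 15² = 0.94020.
Bound = 2·exp(−0.94020) = 0.78110.

0.7811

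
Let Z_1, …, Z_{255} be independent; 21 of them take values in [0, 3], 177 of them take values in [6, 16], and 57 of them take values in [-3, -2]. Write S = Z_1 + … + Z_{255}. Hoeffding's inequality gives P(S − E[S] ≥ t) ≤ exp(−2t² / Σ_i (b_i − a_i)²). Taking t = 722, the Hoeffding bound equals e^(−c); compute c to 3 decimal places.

Σ(b_i − a_i)² = 21·3² + 177·10² + 57·1² = 17946.
c = 2t² / 17946 = 2·722² / 17946 = 58.0947.

58.095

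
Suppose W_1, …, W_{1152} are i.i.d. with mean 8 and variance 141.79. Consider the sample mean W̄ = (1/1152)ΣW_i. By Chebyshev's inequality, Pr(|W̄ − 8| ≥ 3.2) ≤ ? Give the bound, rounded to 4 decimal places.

0.0120

Var(W̄) = Var(W_i)/n = 141.79/1152 = 0.12308.
Chebyshev: Pr(|W̄ − 8| ≥ 3.2) ≤ Var(W̄)/(3.2)² = 141.79/(1152·3.2²) = 0.0120.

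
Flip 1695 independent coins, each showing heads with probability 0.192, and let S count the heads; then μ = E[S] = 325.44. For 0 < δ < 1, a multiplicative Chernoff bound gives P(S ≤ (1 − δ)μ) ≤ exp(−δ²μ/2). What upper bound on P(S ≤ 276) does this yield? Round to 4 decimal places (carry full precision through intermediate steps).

0.0234

Write 276 = (1 − δ)μ, so δ = 1 − 276/325.44 = 0.1519174…
Then the exponent is δ²μ/2 = (μ − 276)²/(2μ) = 3.755398.
Bound = exp(−3.755398) = 0.02339.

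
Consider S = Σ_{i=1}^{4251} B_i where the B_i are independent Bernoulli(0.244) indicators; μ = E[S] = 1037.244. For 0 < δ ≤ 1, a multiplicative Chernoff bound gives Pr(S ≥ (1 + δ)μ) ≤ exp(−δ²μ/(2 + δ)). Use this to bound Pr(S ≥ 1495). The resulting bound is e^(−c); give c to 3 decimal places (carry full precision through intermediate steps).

82.749

Write 1495 = (1 + δ)μ, so δ = 1495/1037.244 − 1 = 0.4413195…
Then the exponent is δ²μ/(2 + δ) = (1495 − μ)² / (μ·(2 + δ)) = 82.748959.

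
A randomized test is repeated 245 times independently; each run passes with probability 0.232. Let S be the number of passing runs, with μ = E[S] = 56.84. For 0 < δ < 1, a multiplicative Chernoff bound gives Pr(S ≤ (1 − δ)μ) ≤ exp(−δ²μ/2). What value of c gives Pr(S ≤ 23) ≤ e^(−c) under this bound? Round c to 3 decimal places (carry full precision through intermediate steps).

10.073

Write 23 = (1 − δ)μ, so δ = 1 − 23/56.84 = 0.5953554…
Then the exponent is δ²μ/2 = (μ − 23)²/(2μ) = 10.073413.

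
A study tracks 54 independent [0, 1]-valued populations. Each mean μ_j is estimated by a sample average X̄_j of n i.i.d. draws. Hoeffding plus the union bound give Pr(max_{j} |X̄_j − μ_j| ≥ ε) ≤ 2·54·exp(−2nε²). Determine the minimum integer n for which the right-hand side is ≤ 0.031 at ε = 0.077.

688

Need 2·54·exp(−2nε²) ≤ 0.031, i.e. exp(−2nε²) ≤ 0.031/108.
So 2nε² ≥ ln(108/0.031) = 8.155899.
Hence n ≥ 8.155899/(2·0.077²) = 687.797.
The smallest integer n is 688.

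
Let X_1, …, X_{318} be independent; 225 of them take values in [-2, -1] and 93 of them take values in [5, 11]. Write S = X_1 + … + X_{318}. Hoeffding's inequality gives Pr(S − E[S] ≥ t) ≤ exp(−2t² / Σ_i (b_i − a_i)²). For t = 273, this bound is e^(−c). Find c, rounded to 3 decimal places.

Σ(b_i − a_i)² = 225·1² + 93·6² = 3573.
c = 2t² / 3573 = 2·273² / 3573 = 41.7179.

41.718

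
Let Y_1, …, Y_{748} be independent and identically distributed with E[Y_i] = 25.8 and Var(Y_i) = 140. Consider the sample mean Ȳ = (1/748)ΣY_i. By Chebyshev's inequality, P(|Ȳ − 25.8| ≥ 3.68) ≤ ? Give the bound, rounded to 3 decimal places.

0.014

Var(Ȳ) = Var(Y_i)/n = 140/748 = 0.18717.
Chebyshev: P(|Ȳ − 25.8| ≥ 3.68) ≤ Var(Ȳ)/(3.68)² = 140/(748·3.68²) = 0.0138.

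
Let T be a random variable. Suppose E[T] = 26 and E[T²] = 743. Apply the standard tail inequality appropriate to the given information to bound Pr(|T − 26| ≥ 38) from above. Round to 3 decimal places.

0.046

The first two moments determine the variance, so Chebyshev's inequality is the sharpest standard bound available.
Var(T) = E[T²] − (E[T])² = 743 − 676 = 67.
Chebyshev's inequality: Pr(|T − μ| ≥ t) ≤ Var(T)/t² = 67/1444 = 0.0464.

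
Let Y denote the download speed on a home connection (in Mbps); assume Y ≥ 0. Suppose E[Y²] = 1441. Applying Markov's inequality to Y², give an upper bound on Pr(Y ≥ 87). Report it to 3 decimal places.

Since Y ≥ 0, the event {Y ≥ 87} is the same as {Y² ≥ 7569}.
Markov's inequality applied to Y² gives Pr(Y² ≥ 7569) ≤ E[Y²]/7569 = 1441/7569 = 0.1904.

0.190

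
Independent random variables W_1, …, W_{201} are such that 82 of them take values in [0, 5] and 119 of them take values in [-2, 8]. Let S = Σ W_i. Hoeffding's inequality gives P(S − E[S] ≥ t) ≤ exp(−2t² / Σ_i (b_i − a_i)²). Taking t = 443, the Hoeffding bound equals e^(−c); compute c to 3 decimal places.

Σ(b_i − a_i)² = 82·5² + 119·10² = 13950.
c = 2t² / 13950 = 2·443² / 13950 = 28.1361.

28.136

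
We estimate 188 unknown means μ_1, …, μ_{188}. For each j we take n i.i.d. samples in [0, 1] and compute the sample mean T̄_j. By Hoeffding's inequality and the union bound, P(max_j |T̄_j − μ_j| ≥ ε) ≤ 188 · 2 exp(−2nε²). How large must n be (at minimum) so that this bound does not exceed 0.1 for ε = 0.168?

Need 2·188·exp(−2nε²) ≤ 0.1, i.e. exp(−2nε²) ≤ 0.1/376.
So 2nε² ≥ ln(376/0.1) = 8.232174.
Hence n ≥ 8.232174/(2·0.168²) = 145.836.
The smallest integer n is 146.

146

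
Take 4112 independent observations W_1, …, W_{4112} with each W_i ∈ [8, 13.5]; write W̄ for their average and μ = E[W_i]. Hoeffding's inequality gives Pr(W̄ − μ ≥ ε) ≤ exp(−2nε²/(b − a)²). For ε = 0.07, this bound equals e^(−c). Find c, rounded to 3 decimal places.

1.332

c = 2nε²/(b − a)² = 2·4112·0.07² / 5.5² = 1.3322.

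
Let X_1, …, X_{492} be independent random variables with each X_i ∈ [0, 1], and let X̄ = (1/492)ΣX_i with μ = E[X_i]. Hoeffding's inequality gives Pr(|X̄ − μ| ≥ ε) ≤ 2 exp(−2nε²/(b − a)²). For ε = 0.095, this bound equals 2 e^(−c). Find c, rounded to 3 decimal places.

c = 2nε²/(b − a)² = 2·492·0.095² / 1² = 8.8806.

8.881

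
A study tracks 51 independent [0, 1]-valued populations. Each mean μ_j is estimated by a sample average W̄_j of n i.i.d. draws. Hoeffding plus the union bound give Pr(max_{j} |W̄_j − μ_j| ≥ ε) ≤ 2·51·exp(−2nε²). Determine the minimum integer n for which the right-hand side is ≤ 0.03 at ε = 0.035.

3319

Need 2·51·exp(−2nε²) ≤ 0.03, i.e. exp(−2nε²) ≤ 0.03/102.
So 2nε² ≥ ln(102/0.03) = 8.131531.
Hence n ≥ 8.131531/(2·0.035²) = 3318.992.
The smallest integer n is 3319.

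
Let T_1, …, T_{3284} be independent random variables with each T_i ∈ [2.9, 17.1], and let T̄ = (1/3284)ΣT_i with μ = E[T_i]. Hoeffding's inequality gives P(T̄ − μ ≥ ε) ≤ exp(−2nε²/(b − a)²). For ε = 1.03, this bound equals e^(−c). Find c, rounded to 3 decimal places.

c = 2nε²/(b − a)² = 2·3284·1.03² / 14.2² = 34.5566.

34.557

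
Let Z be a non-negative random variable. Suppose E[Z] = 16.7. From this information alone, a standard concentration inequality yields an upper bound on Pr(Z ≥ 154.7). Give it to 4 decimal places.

Only the mean of a non-negative variable is known, so Markov's inequality is the applicable tail bound.
Markov's inequality: for a non-negative random variable, Pr(Z ≥ a) ≤ E[Z]/a.
Here E[Z] = 16.7 and a = 154.7, so the bound is 16.7/154.7 = 0.1080.

0.1080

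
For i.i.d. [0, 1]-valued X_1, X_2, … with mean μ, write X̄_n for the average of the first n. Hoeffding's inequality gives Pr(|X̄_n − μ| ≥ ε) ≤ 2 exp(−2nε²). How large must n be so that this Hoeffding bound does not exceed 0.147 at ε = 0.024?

2267

Require 2·exp(−2nε²) ≤ 0.147, i.e. 2nε² ≥ ln(2/0.147) = 2.610470.
So n ≥ 2.610470 / (2·0.024²) = 2266.033.
The smallest integer n is 2267.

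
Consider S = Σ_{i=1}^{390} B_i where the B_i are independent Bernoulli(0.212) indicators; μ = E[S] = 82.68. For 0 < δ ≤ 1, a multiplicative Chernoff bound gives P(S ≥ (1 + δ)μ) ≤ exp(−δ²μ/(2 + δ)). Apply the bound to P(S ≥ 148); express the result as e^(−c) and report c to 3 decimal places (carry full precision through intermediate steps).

18.496

Write 148 = (1 + δ)μ, so δ = 148/82.68 − 1 = 0.7900339…
Then the exponent is δ²μ/(2 + δ) = (148 − μ)² / (μ·(2 + δ)) = 18.496196.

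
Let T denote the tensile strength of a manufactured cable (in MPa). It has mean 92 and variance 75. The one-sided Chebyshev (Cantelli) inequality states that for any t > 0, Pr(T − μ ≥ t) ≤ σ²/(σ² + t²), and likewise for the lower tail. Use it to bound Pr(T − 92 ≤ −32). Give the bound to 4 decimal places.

0.0682

Here σ² = 75 and t = 32, so σ² + t² = 1099.
Cantelli's bound: 75/1099 = 0.0682.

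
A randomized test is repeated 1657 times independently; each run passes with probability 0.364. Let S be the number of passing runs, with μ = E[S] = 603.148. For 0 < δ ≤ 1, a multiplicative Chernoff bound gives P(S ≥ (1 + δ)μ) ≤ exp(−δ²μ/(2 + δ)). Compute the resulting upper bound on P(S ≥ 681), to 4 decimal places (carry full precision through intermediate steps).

0.0089

Write 681 = (1 + δ)μ, so δ = 681/603.148 − 1 = 0.1290761…
Then the exponent is δ²μ/(2 + δ) = (681 − μ)² / (μ·(2 + δ)) = 4.719809.
Bound = exp(−4.719809) = 0.00892.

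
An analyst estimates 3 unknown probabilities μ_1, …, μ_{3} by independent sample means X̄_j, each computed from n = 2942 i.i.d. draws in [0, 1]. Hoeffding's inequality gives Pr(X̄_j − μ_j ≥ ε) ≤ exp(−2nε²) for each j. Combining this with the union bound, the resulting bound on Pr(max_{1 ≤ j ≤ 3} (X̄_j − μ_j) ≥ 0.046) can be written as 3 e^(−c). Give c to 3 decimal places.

12.451

Union bound over the 3 events: Pr(max_{1 ≤ j ≤ 3} (X̄_j − μ_j) ≥ 0.046) ≤ 3·exp(−2nε²) = 3 exp(−2·2942·0.046²).
So c = 2·2942·0.046² = 12.4505.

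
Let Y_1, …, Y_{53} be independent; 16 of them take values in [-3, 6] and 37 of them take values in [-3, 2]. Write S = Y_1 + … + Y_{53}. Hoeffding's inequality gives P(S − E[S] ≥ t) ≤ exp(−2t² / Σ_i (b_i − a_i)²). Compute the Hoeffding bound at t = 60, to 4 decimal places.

Σ(b_i − a_i)² = 16·9² + 37·5² = 2221.
Exponent = 2·60² / 2221 = 3.24178.
Bound = exp(−3.24178) = 0.03909.

0.0391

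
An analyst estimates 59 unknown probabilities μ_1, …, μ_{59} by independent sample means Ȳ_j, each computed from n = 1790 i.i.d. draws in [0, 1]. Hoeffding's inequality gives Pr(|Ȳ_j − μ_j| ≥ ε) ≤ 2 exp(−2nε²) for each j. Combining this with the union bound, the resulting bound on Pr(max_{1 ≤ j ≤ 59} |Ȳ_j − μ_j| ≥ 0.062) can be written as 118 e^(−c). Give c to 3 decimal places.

Union bound over the 59 events: Pr(max_{1 ≤ j ≤ 59} |Ȳ_j − μ_j| ≥ 0.062) ≤ 59·2·exp(−2nε²) = 118 exp(−2·1790·0.062²).
So c = 2·1790·0.062² = 13.7615.

13.762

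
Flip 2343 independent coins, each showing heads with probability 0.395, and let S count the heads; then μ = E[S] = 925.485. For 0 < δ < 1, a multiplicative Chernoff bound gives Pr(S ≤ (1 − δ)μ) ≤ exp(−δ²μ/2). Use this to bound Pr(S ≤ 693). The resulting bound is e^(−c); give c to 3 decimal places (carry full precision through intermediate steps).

Write 693 = (1 − δ)μ, so δ = 1 − 693/925.485 = 0.2512034…
Then the exponent is δ²μ/2 = (μ − 693)²/(2μ) = 29.200514.

29.201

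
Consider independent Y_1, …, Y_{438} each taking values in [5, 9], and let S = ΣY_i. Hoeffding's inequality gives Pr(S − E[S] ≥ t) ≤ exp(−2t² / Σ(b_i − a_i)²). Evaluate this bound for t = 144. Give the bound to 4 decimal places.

0.0027

Σ(b_i − a_i)² = 438·(4)² = 7008.
Exponent = 2·144²/7008 = 5.9178.
Bound = exp(−5.9178) = 0.00269.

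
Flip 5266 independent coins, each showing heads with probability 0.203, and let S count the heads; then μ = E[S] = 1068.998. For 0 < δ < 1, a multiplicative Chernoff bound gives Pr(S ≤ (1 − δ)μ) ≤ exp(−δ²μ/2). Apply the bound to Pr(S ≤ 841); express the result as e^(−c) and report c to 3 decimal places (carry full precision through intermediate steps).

Write 841 = (1 − δ)μ, so δ = 1 − 841/1068.998 = 0.213282…
Then the exponent is δ²μ/2 = (μ − 841)²/(2μ) = 24.313931.

24.314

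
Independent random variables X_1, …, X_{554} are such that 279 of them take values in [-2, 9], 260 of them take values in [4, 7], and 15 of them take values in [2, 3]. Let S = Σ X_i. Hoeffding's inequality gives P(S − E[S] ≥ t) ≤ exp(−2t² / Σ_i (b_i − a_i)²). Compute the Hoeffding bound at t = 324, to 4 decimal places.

Σ(b_i − a_i)² = 279·11² + 260·3² + 15·1² = 36114.
Exponent = 2·324² / 36114 = 5.81359.
Bound = exp(−5.81359) = 0.00299.

0.0030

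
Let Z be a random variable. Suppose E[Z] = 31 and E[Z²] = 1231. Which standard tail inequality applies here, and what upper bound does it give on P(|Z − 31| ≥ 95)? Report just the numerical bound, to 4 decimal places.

0.0299

The first two moments determine the variance, so Chebyshev's inequality is the sharpest standard bound available.
Var(Z) = E[Z²] − (E[Z])² = 1231 − 961 = 270.
Chebyshev's inequality: P(|Z − μ| ≥ t) ≤ Var(Z)/t² = 270/9025 = 0.0299.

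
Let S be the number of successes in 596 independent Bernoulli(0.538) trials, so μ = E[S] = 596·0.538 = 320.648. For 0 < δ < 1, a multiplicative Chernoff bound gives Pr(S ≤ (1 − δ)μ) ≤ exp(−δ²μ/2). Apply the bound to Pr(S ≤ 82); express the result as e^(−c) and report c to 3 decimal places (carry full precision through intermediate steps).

Write 82 = (1 − δ)μ, so δ = 1 − 82/320.648 = 0.7442679…
Then the exponent is δ²μ/2 = (μ − 82)²/(2μ) = 88.809018.

88.809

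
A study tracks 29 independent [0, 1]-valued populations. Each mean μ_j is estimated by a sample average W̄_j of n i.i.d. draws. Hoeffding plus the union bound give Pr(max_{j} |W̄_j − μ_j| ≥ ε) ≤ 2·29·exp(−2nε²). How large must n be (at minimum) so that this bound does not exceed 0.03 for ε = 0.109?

319

Need 2·29·exp(−2nε²) ≤ 0.03, i.e. exp(−2nε²) ≤ 0.03/58.
So 2nε² ≥ ln(58/0.03) = 7.567001.
Hence n ≥ 7.567001/(2·0.109²) = 318.450.
The smallest integer n is 319.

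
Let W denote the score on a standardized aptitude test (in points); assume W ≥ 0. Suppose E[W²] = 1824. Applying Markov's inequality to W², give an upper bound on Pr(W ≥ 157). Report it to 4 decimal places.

0.0740

Since W ≥ 0, the event {W ≥ 157} is the same as {W² ≥ 24649}.
Markov's inequality applied to W² gives Pr(W² ≥ 24649) ≤ E[W²]/24649 = 1824/24649 = 0.0740.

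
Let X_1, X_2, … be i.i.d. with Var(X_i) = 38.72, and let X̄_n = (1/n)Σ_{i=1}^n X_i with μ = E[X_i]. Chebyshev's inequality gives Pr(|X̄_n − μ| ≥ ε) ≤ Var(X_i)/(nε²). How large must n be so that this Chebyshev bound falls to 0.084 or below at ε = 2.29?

88

Require 38.72/(n·2.29²) ≤ 0.084, i.e. n ≥ 38.72/(0.084·2.29²) = 87.899.
The smallest integer n is 88.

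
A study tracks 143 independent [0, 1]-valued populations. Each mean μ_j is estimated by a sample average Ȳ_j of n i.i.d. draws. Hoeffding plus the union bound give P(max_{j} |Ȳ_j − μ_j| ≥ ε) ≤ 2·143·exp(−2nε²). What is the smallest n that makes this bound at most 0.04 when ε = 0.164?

165

Need 2·143·exp(−2nε²) ≤ 0.04, i.e. exp(−2nε²) ≤ 0.04/286.
So 2nε² ≥ ln(286/0.04) = 8.874868.
Hence n ≥ 8.874868/(2·0.164²) = 164.985.
The smallest integer n is 165.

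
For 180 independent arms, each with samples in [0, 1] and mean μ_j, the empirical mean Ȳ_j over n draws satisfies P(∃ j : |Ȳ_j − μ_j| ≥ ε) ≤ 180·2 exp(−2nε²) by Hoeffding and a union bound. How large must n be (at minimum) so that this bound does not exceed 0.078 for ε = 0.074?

Need 2·180·exp(−2nε²) ≤ 0.078, i.e. exp(−2nε²) ≤ 0.078/360.
So 2nε² ≥ ln(360/0.078) = 8.437150.
Hence n ≥ 8.437150/(2·0.074²) = 770.375.
The smallest integer n is 771.

771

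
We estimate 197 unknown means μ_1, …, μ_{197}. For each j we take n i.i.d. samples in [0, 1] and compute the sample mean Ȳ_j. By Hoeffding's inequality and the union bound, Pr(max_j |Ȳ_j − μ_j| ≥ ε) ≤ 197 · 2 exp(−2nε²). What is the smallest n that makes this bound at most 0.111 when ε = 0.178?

130

Need 2·197·exp(−2nε²) ≤ 0.111, i.e. exp(−2nε²) ≤ 0.111/394.
So 2nε² ≥ ln(394/0.111) = 8.174576.
Hence n ≥ 8.174576/(2·0.178²) = 129.002.
The smallest integer n is 130.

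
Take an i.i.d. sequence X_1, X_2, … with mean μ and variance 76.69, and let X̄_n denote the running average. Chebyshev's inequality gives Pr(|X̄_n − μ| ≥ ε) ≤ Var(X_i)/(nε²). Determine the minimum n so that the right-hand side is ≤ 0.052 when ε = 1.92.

Require 76.69/(n·1.92²) ≤ 0.052, i.e. n ≥ 76.69/(0.052·1.92²) = 400.067.
The smallest integer n is 401.

401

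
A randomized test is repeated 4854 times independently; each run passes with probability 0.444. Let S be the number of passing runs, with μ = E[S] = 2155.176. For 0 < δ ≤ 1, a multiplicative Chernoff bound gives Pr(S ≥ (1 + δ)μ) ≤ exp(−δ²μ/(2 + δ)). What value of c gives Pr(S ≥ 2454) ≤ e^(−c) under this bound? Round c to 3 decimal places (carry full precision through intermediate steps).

Write 2454 = (1 + δ)μ, so δ = 2454/2155.176 − 1 = 0.1386541…
Then the exponent is δ²μ/(2 + δ) = (2454 − μ)² / (μ·(2 + δ)) = 19.373481.

19.373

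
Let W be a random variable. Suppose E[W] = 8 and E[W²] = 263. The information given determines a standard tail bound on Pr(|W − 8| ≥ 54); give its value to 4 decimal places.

0.0682

The first two moments determine the variance, so Chebyshev's inequality is the sharpest standard bound available.
Var(W) = E[W²] − (E[W])² = 263 − 64 = 199.
Chebyshev's inequality: Pr(|W − μ| ≥ t) ≤ Var(W)/t² = 199/2916 = 0.0682.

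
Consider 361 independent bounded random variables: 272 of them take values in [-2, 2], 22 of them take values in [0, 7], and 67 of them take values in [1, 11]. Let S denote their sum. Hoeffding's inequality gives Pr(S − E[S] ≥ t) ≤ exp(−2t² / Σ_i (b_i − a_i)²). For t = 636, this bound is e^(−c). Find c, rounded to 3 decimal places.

66.693

Σ(b_i − a_i)² = 272·4² + 22·7² + 67·10² = 12130.
c = 2t² / 12130 = 2·636² / 12130 = 66.6935.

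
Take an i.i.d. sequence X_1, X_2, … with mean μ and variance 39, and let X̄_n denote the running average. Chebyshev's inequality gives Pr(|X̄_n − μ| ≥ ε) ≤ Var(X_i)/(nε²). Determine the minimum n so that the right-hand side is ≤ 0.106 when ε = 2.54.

Require 39/(n·2.54²) ≤ 0.106, i.e. n ≥ 39/(0.106·2.54²) = 57.028.
The smallest integer n is 58.

58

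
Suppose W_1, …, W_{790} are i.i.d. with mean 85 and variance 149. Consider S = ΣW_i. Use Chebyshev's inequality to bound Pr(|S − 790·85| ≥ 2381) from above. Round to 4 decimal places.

0.0208

Var(S) = n·Var(W_i) = 790·149 = 117710.
Chebyshev: Pr(|S − 790·85| ≥ 2381) ≤ Var(S)/2381² = 117710/5669161 = 0.0208.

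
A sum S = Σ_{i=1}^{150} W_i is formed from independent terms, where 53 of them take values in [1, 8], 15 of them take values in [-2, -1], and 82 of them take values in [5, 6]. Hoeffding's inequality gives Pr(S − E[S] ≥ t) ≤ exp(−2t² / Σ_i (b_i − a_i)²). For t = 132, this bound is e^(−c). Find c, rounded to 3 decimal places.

12.935

Σ(b_i − a_i)² = 53·7² + 15·1² + 82·1² = 2694.
c = 2t² / 2694 = 2·132² / 2694 = 12.9354.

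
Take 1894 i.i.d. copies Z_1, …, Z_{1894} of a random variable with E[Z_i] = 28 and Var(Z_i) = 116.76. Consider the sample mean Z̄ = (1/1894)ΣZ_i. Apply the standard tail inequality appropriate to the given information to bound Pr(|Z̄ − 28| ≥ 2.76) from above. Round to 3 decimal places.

With mean and variance of each term known, Chebyshev's inequality bounds the deviation of the sum (or sample mean).
Var(Z̄) = Var(Z_i)/n = 116.76/1894 = 0.061647.
Chebyshev: Pr(|Z̄ − 28| ≥ 2.76) ≤ Var(Z̄)/(2.76)² = 116.76/(1894·2.76²) = 0.0081.

0.008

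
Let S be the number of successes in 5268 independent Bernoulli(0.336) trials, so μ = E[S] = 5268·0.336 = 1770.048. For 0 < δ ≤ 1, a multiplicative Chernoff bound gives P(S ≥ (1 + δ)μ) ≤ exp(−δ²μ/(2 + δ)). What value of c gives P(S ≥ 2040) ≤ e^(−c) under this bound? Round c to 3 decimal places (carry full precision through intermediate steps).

Write 2040 = (1 + δ)μ, so δ = 2040/1770.048 − 1 = 0.1525111…
Then the exponent is δ²μ/(2 + δ) = (2040 − μ)² / (μ·(2 + δ)) = 19.126815.

19.127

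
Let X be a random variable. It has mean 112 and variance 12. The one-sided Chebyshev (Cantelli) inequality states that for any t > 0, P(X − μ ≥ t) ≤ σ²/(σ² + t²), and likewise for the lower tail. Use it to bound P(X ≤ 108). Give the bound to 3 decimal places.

Here σ² = 12 and t = 4, so σ² + t² = 28.
Cantelli's bound: 12/28 = 0.4286.

0.429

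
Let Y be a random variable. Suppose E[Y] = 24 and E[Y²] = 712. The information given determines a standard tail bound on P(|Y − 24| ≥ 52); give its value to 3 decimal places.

0.050

The first two moments determine the variance, so Chebyshev's inequality is the sharpest standard bound available.
Var(Y) = E[Y²] − (E[Y])² = 712 − 576 = 136.
Chebyshev's inequality: P(|Y − μ| ≥ t) ≤ Var(Y)/t² = 136/2704 = 0.0503.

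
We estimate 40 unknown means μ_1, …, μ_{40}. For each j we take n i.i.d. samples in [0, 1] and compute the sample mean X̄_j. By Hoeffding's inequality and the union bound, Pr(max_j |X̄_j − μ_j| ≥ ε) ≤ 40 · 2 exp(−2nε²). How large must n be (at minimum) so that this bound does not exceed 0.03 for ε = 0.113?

Need 2·40·exp(−2nε²) ≤ 0.03, i.e. exp(−2nε²) ≤ 0.03/80.
So 2nε² ≥ ln(80/0.03) = 7.888585.
Hence n ≥ 7.888585/(2·0.113²) = 308.896.
The smallest integer n is 309.

309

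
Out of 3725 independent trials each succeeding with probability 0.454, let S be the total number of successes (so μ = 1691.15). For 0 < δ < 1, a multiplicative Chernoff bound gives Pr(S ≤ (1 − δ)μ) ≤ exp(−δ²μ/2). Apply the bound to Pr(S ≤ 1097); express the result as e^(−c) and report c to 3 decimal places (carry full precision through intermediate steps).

Write 1097 = (1 − δ)μ, so δ = 1 − 1097/1691.15 = 0.351329…
Then the exponent is δ²μ/2 = (μ − 1097)²/(2μ) = 104.371056.

104.371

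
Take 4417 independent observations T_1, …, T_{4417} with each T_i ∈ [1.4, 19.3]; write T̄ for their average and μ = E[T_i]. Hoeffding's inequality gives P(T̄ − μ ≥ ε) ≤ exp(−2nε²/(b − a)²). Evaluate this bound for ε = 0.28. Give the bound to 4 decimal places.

Exponent: 2nε²/(b − a)² = 2·4417·0.28² / 17.9² = 2.16156.
Bound = exp(−2.16156) = 0.11515.

0.1151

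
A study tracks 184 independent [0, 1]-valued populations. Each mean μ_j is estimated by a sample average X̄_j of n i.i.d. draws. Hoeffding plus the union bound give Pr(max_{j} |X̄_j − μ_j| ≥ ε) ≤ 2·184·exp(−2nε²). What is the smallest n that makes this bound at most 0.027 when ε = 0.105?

432

Need 2·184·exp(−2nε²) ≤ 0.027, i.e. exp(−2nε²) ≤ 0.027/368.
So 2nε² ≥ ln(368/0.027) = 9.520001.
Hence n ≥ 9.520001/(2·0.105²) = 431.746.
The smallest integer n is 432.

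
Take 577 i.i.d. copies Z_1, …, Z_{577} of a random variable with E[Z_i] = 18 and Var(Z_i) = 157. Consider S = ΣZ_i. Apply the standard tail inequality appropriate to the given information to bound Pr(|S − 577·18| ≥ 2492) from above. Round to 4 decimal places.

With mean and variance of each term known, Chebyshev's inequality bounds the deviation of the sum (or sample mean).
Var(S) = n·Var(Z_i) = 577·157 = 90589.
Chebyshev: Pr(|S − 577·18| ≥ 2492) ≤ Var(S)/2492² = 90589/6210064 = 0.0146.

0.0146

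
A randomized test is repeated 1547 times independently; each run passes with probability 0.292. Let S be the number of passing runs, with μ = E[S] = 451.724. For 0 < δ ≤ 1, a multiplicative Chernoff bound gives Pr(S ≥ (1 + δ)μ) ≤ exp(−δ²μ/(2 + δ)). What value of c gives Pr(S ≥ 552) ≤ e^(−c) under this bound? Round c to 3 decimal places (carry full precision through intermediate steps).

Write 552 = (1 + δ)μ, so δ = 552/451.724 − 1 = 0.2219851…
Then the exponent is δ²μ/(2 + δ) = (552 − μ)² / (μ·(2 + δ)) = 10.017969.

10.018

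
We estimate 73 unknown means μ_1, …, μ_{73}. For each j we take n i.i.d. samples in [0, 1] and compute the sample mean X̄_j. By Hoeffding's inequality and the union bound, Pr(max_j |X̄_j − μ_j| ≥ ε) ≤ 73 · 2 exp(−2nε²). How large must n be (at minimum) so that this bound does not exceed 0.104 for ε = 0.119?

Need 2·73·exp(−2nε²) ≤ 0.104, i.e. exp(−2nε²) ≤ 0.104/146.
So 2nε² ≥ ln(146/0.104) = 7.246971.
Hence n ≥ 7.246971/(2·0.119²) = 255.878.
The smallest integer n is 256.

256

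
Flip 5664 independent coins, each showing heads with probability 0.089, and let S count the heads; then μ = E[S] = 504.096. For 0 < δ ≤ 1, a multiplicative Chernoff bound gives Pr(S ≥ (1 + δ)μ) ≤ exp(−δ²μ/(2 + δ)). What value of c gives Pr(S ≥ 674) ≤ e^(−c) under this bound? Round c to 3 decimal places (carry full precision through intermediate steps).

Write 674 = (1 + δ)μ, so δ = 674/504.096 − 1 = 0.3370469…
Then the exponent is δ²μ/(2 + δ) = (674 − μ)² / (μ·(2 + δ)) = 24.503410.

24.503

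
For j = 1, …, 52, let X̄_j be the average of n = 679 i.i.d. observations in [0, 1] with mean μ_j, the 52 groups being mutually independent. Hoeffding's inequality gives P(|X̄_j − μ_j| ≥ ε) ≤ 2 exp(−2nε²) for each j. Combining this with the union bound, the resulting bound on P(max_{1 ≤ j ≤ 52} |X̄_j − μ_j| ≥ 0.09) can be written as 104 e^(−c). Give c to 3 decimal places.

11.000

Union bound over the 52 events: P(max_{1 ≤ j ≤ 52} |X̄_j − μ_j| ≥ 0.09) ≤ 52·2·exp(−2nε²) = 104 exp(−2·679·0.09²).
So c = 2·679·0.09² = 10.9998.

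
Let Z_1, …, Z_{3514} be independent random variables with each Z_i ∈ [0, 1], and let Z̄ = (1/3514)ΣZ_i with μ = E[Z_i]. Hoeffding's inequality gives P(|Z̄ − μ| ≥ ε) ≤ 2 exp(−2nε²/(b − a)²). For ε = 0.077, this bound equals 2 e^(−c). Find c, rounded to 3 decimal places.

41.669

c = 2nε²/(b − a)² = 2·3514·0.077² / 1² = 41.6690.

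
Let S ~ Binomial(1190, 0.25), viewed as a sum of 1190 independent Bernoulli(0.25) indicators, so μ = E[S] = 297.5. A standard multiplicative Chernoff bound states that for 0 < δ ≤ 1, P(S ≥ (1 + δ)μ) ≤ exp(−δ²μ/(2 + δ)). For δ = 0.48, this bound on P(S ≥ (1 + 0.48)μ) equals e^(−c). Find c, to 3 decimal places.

27.639

c = δ²μ/(2 + δ) = 0.48²·297.5/(2 + 0.48) = 27.6387.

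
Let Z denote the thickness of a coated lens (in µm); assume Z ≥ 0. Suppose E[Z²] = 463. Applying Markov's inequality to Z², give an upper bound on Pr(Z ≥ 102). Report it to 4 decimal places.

Since Z ≥ 0, the event {Z ≥ 102} is the same as {Z² ≥ 10404}.
Markov's inequality applied to Z² gives Pr(Z² ≥ 10404) ≤ E[Z²]/10404 = 463/10404 = 0.0445.

0.0445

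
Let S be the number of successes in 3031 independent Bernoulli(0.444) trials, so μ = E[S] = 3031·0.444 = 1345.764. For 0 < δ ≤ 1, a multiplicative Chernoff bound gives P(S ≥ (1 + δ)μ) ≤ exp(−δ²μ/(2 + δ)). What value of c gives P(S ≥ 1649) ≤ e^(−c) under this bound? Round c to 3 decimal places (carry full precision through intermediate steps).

Write 1649 = (1 + δ)μ, so δ = 1649/1345.764 − 1 = 0.2253263…
Then the exponent is δ²μ/(2 + δ) = (1649 − μ)² / (μ·(2 + δ)) = 30.704280.

30.704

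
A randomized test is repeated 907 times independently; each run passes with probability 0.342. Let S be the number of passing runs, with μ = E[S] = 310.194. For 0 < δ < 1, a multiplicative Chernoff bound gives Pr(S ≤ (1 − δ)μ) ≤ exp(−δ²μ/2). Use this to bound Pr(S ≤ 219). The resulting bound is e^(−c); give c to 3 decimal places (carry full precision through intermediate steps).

Write 219 = (1 − δ)μ, so δ = 1 − 219/310.194 = 0.2939902…
Then the exponent is δ²μ/2 = (μ − 219)²/(2μ) = 13.405072.

13.405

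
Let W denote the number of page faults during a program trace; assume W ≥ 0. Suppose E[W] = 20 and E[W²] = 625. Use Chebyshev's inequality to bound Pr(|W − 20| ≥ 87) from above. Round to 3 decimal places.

Var(W) = E[W²] − (E[W])² = 625 − 400 = 225.
Chebyshev's inequality: Pr(|W − μ| ≥ t) ≤ Var(W)/t² = 225/7569 = 0.0297.

0.030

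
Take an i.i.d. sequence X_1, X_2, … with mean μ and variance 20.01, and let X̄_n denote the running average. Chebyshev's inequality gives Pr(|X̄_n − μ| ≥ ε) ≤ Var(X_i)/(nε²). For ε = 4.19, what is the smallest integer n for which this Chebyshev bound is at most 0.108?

Require 20.01/(n·4.19²) ≤ 0.108, i.e. n ≥ 20.01/(0.108·4.19²) = 10.553.
The smallest integer n is 11.

11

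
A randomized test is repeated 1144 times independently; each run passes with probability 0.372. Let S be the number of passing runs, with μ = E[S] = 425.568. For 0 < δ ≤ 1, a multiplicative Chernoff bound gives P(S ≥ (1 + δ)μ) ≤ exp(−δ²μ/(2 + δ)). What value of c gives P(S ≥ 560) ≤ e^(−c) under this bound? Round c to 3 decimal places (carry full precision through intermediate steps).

Write 560 = (1 + δ)μ, so δ = 560/425.568 − 1 = 0.3158884…
Then the exponent is δ²μ/(2 + δ) = (560 − μ)² / (μ·(2 + δ)) = 18.336596.

18.337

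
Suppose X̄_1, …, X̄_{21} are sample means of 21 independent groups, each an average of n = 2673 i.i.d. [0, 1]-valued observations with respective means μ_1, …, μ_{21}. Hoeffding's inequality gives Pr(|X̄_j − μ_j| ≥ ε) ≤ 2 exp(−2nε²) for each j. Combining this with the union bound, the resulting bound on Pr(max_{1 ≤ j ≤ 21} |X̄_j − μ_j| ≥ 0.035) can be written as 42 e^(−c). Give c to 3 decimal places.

Union bound over the 21 events: Pr(max_{1 ≤ j ≤ 21} |X̄_j − μ_j| ≥ 0.035) ≤ 21·2·exp(−2nε²) = 42 exp(−2·2673·0.035²).
So c = 2·2673·0.035² = 6.5488.

6.549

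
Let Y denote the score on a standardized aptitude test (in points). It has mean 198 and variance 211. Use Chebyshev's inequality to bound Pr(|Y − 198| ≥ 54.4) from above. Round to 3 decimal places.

0.071

Chebyshev: Pr(|Y − μ| ≥ t) ≤ Var(Y)/t².
Bound = 211 / 2959.36 = 0.0713.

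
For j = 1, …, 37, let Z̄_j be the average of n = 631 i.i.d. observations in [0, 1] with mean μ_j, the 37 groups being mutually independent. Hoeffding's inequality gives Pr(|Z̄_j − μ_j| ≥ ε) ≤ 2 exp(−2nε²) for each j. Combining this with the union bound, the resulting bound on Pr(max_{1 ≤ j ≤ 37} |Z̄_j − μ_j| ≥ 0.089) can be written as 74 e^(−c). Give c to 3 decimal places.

Union bound over the 37 events: Pr(max_{1 ≤ j ≤ 37} |Z̄_j − μ_j| ≥ 0.089) ≤ 37·2·exp(−2nε²) = 74 exp(−2·631·0.089²).
So c = 2·631·0.089² = 9.9963.

9.996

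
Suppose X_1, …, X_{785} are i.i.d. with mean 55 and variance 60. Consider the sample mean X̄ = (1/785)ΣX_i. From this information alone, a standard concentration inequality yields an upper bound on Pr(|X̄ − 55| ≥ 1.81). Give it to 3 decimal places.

0.023

With mean and variance of each term known, Chebyshev's inequality bounds the deviation of the sum (or sample mean).
Var(X̄) = Var(X_i)/n = 60/785 = 0.076433.
Chebyshev: Pr(|X̄ − 55| ≥ 1.81) ≤ Var(X̄)/(1.81)² = 60/(785·1.81²) = 0.0233.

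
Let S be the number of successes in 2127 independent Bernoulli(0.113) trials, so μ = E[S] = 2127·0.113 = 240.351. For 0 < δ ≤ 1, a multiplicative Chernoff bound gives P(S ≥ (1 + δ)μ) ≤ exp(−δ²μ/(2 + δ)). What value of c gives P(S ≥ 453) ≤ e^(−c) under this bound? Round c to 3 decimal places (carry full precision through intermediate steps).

65.219

Write 453 = (1 + δ)μ, so δ = 453/240.351 − 1 = 0.8847436…
Then the exponent is δ²μ/(2 + δ) = (453 − μ)² / (μ·(2 + δ)) = 65.218911.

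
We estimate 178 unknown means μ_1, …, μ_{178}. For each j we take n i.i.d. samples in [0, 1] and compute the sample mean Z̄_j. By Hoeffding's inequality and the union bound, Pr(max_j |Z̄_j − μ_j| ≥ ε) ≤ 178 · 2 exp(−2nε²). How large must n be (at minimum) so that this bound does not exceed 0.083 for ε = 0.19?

Need 2·178·exp(−2nε²) ≤ 0.083, i.e. exp(−2nε²) ≤ 0.083/356.
So 2nε² ≥ ln(356/0.083) = 8.363845.
Hence n ≥ 8.363845/(2·0.19²) = 115.843.
The smallest integer n is 116.

116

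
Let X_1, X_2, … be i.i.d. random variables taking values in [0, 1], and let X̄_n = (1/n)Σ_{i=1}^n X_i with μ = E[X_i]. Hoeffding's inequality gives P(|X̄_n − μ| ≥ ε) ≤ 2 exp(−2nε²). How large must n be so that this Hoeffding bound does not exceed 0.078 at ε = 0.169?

Require 2·exp(−2nε²) ≤ 0.078, i.e. 2nε² ≥ ln(2/0.078) = 3.244194.
So n ≥ 3.244194 / (2·0.169²) = 56.794.
The smallest integer n is 57.

57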